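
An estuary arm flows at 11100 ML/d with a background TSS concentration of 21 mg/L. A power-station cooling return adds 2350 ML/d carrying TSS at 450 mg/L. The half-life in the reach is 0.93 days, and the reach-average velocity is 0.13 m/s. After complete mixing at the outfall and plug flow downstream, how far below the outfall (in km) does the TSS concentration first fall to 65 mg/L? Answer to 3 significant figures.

After mixing, C = (11100·21.00 + 2350·450.0) / 13450 = 1291000/13450 = 95.96 mg/L.
Half-life 0.93 d → k = ln 2 / 0.93 = 0.7453 d⁻¹.
Set 95.96·exp(−k·t) = 65 → t = ln(95.96/65)/k = 45150 s = 12.54 h.
Distance = v·t = 0.13·45150 = 5870 m = 5.870 km.

5.87 km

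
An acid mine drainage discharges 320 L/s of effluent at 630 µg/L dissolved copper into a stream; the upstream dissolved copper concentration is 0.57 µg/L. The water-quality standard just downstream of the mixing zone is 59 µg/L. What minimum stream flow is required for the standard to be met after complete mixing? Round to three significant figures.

Set C_mix = 59: (Q·0.5700 + 320.0·630.0) / (Q + 320.0) = 59
→ Q = 320.0·(630.0 − 59)/(59 − 0.5700) = 3127 L/s.

3130 L/s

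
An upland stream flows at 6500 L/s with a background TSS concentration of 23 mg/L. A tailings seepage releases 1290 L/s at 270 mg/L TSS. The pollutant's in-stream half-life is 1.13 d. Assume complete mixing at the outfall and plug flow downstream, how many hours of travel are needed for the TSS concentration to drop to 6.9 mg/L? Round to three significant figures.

87.1 h

Conservation of mass: C = (6500·23.00 + 1290·270.0) / 7790 = 497800/7790 = 63.90 mg/L.
Half-life 1.13 d → k = ln 2 / 1.13 = 0.6134 d⁻¹.
63.90·exp(−k·t) = 6.9 → t = ln(63.90/6.9)/k = 313500 s = 87.09 h.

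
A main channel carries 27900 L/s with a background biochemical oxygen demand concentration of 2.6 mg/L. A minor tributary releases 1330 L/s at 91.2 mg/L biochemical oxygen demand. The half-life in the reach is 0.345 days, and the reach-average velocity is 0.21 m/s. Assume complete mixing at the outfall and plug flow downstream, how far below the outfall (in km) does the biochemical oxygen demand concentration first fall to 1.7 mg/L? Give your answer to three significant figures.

12.3 km

After mixing, C = (27900·2.600 + 1330·91.20) / 29230 = 193800/29230 = 6.631 mg/L.
Half-life 0.345 d → k = ln 2 / 0.345 = 2.009 d⁻¹.
Set 6.631·exp(−k·t) = 1.7 → t = ln(6.631/1.7)/k = 58540 s = 16.26 h.
Distance = v·t = 0.21·58540 = 12290 m = 12.29 km.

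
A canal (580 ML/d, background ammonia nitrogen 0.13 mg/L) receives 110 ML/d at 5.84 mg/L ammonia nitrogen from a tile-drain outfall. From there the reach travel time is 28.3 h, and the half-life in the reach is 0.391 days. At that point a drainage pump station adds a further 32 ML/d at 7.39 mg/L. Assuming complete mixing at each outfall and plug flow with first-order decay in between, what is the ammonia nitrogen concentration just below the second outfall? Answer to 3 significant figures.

Flow-weighted average: C = (580.0·0.1300 + 110.0·5.840) / 690.0 = 717.8/690.0 = 1.040 mg/L; combined flow 690.0 ML/d.
Half-life 0.391 d → k = ln 2 / 0.391 = 1.773 d⁻¹.
Decay over the reach: 1.040·exp(−kt) = 1.040·0.1236 = 0.1286 mg/L.
Second outfall: C = (690.0·0.1286 + 32.00·7.390)/722.0 = 0.4505 mg/L.

0.450 mg/L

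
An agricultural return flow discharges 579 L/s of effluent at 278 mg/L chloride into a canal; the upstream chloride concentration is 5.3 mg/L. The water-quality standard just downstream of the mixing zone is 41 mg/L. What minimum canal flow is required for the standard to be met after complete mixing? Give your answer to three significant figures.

3840 L/s

Set C_mix = 41: (Q·5.300 + 579.0·278.0) / (Q + 579.0) = 41
→ Q = 579.0·(278.0 − 41)/(41 − 5.300) = 3844 L/s.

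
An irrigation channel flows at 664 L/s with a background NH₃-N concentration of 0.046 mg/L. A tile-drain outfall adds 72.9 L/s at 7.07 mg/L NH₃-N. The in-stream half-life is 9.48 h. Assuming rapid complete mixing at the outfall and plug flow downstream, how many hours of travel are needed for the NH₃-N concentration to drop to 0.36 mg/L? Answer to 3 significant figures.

Flow-weighted average: C = (664.0·0.04600 + 72.90·7.070) / 736.9 = 545.9/736.9 = 0.7409 mg/L.
Half-life 9.48 h → k = ln 2 / 9.48 = 0.07312 h⁻¹ = 1.755 d⁻¹.
0.7409·exp(−k·t) = 0.36 → t = ln(0.7409/0.36)/k = 35530 s = 9.871 h.

9.87 h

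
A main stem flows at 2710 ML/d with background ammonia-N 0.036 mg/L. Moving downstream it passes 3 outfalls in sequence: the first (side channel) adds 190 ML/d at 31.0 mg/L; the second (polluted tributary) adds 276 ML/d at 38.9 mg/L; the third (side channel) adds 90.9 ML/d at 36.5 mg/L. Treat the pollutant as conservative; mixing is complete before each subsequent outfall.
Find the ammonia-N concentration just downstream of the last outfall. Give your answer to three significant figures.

Below outfall 1: Q → 2900 ML/d, C = (2710·0.03600 + 190.0·31.00)/2900 = 2.065 mg/L.
Below outfall 2: Q → 3176 ML/d, C = (2900·2.065 + 276.0·38.90)/3176 = 5.266 mg/L.
Below outfall 3: Q → 3267 ML/d, C = (3176·5.266 + 90.90·36.50)/3267 = 6.135 mg/L.

6.13 mg/L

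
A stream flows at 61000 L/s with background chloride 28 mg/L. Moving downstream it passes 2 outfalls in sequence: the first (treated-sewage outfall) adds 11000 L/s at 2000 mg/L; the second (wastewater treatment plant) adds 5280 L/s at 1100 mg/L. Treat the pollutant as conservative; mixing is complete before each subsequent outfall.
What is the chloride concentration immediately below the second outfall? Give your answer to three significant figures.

After outfall 1: Q = 61000 + 11000 = 72000 L/s; C = (61000·28.00 + 11000·2000)/72000 = 329.3 mg/L.
After outfall 2: Q = 72000 + 5280 = 77280 L/s; C = (72000·329.3 + 5280·1100)/77280 = 381.9 mg/L.

382 mg/L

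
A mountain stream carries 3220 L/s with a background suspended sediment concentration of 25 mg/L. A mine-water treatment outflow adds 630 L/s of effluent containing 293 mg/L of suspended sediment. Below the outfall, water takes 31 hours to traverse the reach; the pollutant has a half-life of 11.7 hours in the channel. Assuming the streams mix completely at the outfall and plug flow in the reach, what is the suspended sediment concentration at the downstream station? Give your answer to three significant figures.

11.0 mg/L

Mass balance: C = (3220·25.00 + 630.0·293.0) / 3850 = 265100/3850 = 68.85 mg/L.
Half-life 11.7 h → k = ln 2 / 11.7 = 0.05924 h⁻¹ = 1.422 d⁻¹.
Decay over the reach: 68.85·exp(−kt) = 68.85·0.1594 = 10.97 mg/L.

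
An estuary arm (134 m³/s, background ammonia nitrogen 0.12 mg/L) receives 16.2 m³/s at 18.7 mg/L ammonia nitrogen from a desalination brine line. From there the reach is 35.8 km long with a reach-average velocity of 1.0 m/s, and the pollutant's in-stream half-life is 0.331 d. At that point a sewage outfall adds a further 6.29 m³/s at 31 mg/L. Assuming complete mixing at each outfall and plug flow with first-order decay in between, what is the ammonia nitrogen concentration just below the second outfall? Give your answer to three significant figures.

2.10 mg/L

Mass balance: C = (134.0·0.1200 + 16.20·18.70) / 150.2 = 319.0/150.2 = 2.124 mg/L; combined flow 150.2 m³/s.
Travel time t = 35.8·1000 / 1.0 = 35800 s = 9.944 h.
Half-life 0.331 d → k = ln 2 / 0.331 = 2.094 d⁻¹.
Applying C = C₀e^(−kt): 2.124 × 0.4199 = 0.8919 mg/L.
At the second outfall, C = (150.2·0.8919 + 6.290·31.00) / (150.2 + 6.290) = 2.102 mg/L.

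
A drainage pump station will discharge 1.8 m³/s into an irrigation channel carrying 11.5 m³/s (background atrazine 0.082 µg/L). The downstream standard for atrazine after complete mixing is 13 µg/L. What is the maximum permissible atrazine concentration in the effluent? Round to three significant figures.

95.5 µg/L

At the limit, (Qr·Cr + Qe·Cₑ)/(Qr + Qe) = 13:
Cₑ = (13.30·13 − 11.50·0.08200) / 1.800 = 95.53 µg/L.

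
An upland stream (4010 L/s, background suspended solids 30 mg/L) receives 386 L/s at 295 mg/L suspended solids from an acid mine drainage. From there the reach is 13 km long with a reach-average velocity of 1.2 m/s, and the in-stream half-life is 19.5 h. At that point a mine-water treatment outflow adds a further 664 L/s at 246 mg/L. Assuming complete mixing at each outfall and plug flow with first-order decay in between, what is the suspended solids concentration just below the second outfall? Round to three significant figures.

Conservation of mass: C = (4010·30.00 + 386.0·295.0) / 4396 = 234200/4396 = 53.27 mg/L; combined flow 4396 L/s.
Travel time t = 13·1000 / 1.2 = 10830 s = 3.009 h.
Half-life 19.5 h → k = ln 2 / 19.5 = 0.03555 h⁻¹ = 0.8531 d⁻¹.
After decay, C = 53.27 × e^(−kt) = 53.27 × 0.8986 = 47.87 mg/L.
Second outfall: C = (4396·47.87 + 664.0·246.0)/5060 = 73.87 mg/L.

73.9 mg/L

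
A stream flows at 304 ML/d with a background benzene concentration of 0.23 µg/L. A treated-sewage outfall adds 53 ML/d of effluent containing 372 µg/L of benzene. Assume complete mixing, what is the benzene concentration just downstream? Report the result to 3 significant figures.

55.4 µg/L

Conservation of mass: C = (304.0·0.2300 + 53.00·372.0) / 357.0 = 19790/357.0 = 55.42 µg/L.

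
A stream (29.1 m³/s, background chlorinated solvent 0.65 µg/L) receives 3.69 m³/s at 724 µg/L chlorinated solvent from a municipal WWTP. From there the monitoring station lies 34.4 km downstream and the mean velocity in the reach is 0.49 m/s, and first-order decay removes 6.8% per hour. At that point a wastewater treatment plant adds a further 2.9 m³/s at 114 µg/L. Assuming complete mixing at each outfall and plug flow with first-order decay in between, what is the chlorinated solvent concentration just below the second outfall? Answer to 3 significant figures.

28.4 µg/L

Mixed concentration C = ΣQC/ΣQ = (29.10·0.6500 + 3.690·724.0) / 32.79 = 2690/32.79 = 82.05 µg/L; combined flow 32.79 m³/s.
Travel time t = 34.4·1000 / 0.49 = 70200 s = 19.50 h.
6.8%/h lost → k = −ln(1 − 0.068) = 0.07042 h⁻¹.
Applying C = C₀e^(−kt): 82.05 × 0.2533 = 20.78 µg/L.
At the second outfall, C = (32.79·20.78 + 2.900·114.0) / (32.79 + 2.900) = 28.36 µg/L.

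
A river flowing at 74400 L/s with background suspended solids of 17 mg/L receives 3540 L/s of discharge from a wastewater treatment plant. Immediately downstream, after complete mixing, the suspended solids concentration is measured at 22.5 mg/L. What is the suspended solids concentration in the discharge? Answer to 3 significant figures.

138 mg/L

Mass balance: 74400·17.00 + 3540·Cₑ = 77940·22.50
→ Cₑ = (77940·22.50 − 74400·17.00) / 3540 = 138.1 mg/L.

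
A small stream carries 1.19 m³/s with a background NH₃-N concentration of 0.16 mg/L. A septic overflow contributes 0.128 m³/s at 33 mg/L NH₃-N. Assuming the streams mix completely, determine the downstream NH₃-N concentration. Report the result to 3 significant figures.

Conservation of mass: C = (1.190·0.1600 + 0.1280·33.00) / 1.318 = 4.414/1.318 = 3.349 mg/L.

3.35 mg/L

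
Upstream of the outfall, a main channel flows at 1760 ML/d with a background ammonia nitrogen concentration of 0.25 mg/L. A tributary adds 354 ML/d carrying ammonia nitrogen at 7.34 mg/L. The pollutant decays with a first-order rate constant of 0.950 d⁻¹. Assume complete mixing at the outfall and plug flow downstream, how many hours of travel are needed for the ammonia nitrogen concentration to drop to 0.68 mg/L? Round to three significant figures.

18.9 h

After mixing, C = (1760·0.2500 + 354.0·7.340) / 2114 = 3038/2114 = 1.437 mg/L.
1.437·exp(−k·t) = 0.68 → t = ln(1.437/0.68)/k = 68060 s = 18.91 h.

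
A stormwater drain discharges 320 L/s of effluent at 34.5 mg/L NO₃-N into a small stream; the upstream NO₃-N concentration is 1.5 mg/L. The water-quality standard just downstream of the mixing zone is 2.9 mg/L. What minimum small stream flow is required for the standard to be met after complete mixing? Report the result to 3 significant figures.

Set C_mix = 2.9: (Q·1.500 + 320.0·34.50) / (Q + 320.0) = 2.9
→ Q = 320.0·(34.50 − 2.9)/(2.9 − 1.500) = 7223 L/s.

7220 L/s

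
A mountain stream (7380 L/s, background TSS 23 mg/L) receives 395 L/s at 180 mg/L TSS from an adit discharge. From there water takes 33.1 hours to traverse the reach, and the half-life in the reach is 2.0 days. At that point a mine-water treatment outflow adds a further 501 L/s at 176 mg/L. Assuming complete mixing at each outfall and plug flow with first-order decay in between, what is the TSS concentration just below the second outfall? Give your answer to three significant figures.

28.7 mg/L

After mixing, C = (7380·23.00 + 395.0·180.0) / 7775 = 240800/7775 = 30.98 mg/L; combined flow 7775 L/s.
Half-life 2.0 d → k = ln 2 / 2.0 = 0.3466 d⁻¹.
After decay, C = 30.98 × e^(−kt) = 30.98 × 0.6200 = 19.21 mg/L.
Second outfall: C = (7775·19.21 + 501.0·176.0)/8276 = 28.70 mg/L.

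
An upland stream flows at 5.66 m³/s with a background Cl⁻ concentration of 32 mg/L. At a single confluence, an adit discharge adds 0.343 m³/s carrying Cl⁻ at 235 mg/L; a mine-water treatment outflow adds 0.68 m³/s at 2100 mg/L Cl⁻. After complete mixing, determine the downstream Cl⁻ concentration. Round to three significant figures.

Mixed concentration C = ΣQC/ΣQ = (5.660·32.00 + 0.3430·235.0 + 0.6800·2100) / 6.683 = 1690/6.683 = 252.8 mg/L.

253 mg/L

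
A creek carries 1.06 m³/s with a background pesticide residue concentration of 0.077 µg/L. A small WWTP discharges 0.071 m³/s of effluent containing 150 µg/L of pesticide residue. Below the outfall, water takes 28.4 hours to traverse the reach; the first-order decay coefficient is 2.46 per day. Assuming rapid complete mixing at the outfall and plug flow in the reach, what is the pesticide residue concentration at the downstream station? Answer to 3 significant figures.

0.516 µg/L

Conservation of mass: C = (1.060·0.07700 + 0.07100·150.0) / 1.131 = 10.73/1.131 = 9.489 µg/L.
First-order decay: C = 9.489·exp(−k·t) = 9.489·0.05442 = 0.5164 µg/L.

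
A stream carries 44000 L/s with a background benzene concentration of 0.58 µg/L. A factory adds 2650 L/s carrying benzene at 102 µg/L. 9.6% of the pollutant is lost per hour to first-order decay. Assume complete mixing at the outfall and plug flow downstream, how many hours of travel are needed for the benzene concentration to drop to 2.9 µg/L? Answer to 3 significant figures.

Mixed concentration C = ΣQC/ΣQ = (44000·0.5800 + 2650·102.0) / 46650 = 295800/46650 = 6.341 µg/L.
9.6%/h lost → k = −ln(1 − 0.096) = 0.1009 h⁻¹.
6.341·exp(−k·t) = 2.9 → t = ln(6.341/2.9)/k = 27910 s = 7.752 h.

7.75 h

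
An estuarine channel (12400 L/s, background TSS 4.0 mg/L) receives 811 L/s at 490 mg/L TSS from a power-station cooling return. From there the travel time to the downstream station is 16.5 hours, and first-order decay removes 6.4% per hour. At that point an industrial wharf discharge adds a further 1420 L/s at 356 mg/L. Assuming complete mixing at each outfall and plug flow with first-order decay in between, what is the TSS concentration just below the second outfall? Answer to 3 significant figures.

After mixing, C = (12400·4.000 + 811.0·490.0) / 13210 = 447000/13210 = 33.83 mg/L; combined flow 13210 L/s.
6.4%/h lost → k = −ln(1 − 0.064) = 0.06614 h⁻¹.
Decay over the reach: 33.83·exp(−kt) = 33.83·0.3358 = 11.36 mg/L.
At the second outfall, C = (13210·11.36 + 1420·356.0) / (13210 + 1420) = 44.81 mg/L.

44.8 mg/L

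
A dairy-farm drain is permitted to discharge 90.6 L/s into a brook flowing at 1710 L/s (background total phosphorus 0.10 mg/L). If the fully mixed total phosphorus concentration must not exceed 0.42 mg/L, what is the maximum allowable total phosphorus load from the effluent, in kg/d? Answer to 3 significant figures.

Mass balance at the limit: 1710·0.1000 + 90.60·Cₑ = 1801·0.42 → Cₑ = 6.460 mg/L.
90.60 L/s = 0.09060 m³/s. Load = 0.09060 m³/s × 6.460 g/m³ × 86 400 s/d = 50.57 kg/d.

50.6 kg/d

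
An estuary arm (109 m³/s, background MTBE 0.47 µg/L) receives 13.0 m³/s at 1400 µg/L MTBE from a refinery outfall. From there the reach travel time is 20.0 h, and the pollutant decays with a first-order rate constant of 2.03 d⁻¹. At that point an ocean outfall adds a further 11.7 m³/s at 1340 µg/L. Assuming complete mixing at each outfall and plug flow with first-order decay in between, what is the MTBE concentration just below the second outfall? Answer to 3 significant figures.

After mixing, C = (109.0·0.4700 + 13.00·1400) / 122.0 = 18250/122.0 = 149.6 µg/L; combined flow 122.0 m³/s.
First-order decay: C = 149.6·exp(−k·t) = 149.6·0.1842 = 27.56 µg/L.
At the second outfall, C = (122.0·27.56 + 11.70·1340) / (122.0 + 11.70) = 142.4 µg/L.

142 µg/L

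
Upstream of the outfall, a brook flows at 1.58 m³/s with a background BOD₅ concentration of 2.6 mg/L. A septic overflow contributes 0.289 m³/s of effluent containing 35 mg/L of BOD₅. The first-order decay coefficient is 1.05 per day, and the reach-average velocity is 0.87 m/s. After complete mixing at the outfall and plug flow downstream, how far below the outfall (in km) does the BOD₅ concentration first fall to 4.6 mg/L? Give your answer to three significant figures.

Conservation of mass: C = (1.580·2.600 + 0.2890·35.00) / 1.869 = 14.22/1.869 = 7.610 mg/L.
Set 7.610·exp(−k·t) = 4.6 → t = ln(7.610/4.6)/k = 41420 s = 11.51 h.
Distance = v·t = 0.87·41420 = 36040 m = 36.04 km.

36.0 km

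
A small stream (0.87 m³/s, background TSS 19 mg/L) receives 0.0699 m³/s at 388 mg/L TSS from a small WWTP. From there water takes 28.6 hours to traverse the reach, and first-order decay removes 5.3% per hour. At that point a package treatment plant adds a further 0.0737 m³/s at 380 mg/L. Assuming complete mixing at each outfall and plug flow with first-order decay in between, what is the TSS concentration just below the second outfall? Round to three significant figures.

After mixing, C = (0.8700·19.00 + 0.06990·388.0) / 0.9399 = 43.65/0.9399 = 46.44 mg/L; combined flow 0.9399 m³/s.
5.3%/h lost → k = −ln(1 − 0.053) = 0.05446 h⁻¹.
First-order decay: C = 46.44·exp(−k·t) = 46.44·0.2107 = 9.784 mg/L.
Second outfall: C = (0.9399·9.784 + 0.07370·380.0)/1.014 = 36.70 mg/L.

36.7 mg/L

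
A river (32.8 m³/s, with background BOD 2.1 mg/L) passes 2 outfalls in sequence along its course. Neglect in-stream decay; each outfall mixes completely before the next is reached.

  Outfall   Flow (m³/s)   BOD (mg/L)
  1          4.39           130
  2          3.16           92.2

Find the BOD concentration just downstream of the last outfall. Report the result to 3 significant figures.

Below outfall 1: Q → 37.19 m³/s, C = (32.80·2.100 + 4.390·130.0)/37.19 = 17.20 mg/L.
Below outfall 2: Q → 40.35 m³/s, C = (37.19·17.20 + 3.160·92.20)/40.35 = 23.07 mg/L.

23.1 mg/L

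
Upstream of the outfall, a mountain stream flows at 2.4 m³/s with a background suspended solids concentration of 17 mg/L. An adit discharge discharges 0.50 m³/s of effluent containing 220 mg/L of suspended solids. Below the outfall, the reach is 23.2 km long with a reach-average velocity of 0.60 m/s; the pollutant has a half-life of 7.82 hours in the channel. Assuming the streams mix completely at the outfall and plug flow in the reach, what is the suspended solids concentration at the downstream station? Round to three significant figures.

20.1 mg/L

Flow-weighted average: C = (2.400·17.00 + 0.5000·220.0) / 2.900 = 150.8/2.900 = 52.00 mg/L.
Travel time t = 23.2·1000 / 0.60 = 38670 s = 10.74 h.
Half-life 7.82 h → k = ln 2 / 7.82 = 0.08864 h⁻¹ = 2.127 d⁻¹.
First-order decay: C = 52.00·exp(−k·t) = 52.00·0.3860 = 20.07 mg/L.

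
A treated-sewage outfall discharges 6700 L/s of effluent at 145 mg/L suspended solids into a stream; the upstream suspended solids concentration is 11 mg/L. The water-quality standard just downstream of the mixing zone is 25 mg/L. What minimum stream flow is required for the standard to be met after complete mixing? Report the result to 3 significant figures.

57400 L/s

Set C_mix = 25: (Q·11.00 + 6700·145.0) / (Q + 6700) = 25
→ Q = 6700·(145.0 − 25)/(25 − 11.00) = 57430 L/s.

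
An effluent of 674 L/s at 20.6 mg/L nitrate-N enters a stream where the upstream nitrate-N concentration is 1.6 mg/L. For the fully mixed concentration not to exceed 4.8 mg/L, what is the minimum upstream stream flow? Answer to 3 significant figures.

3330 L/s

Set C_mix = 4.8: (Q·1.600 + 674.0·20.60) / (Q + 674.0) = 4.8
→ Q = 674.0·(20.60 − 4.8)/(4.8 − 1.600) = 3328 L/s.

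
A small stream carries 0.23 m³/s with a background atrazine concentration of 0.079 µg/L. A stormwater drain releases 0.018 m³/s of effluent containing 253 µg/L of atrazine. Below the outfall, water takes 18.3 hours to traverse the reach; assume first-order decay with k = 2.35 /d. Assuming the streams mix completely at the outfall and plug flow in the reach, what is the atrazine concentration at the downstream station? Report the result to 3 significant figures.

Mixed concentration C = ΣQC/ΣQ = (0.2300·0.07900 + 0.01800·253.0) / 0.2480 = 4.572/0.2480 = 18.44 µg/L.
Applying C = C₀e^(−kt): 18.44 × 0.1666 = 3.072 µg/L.

3.07 µg/L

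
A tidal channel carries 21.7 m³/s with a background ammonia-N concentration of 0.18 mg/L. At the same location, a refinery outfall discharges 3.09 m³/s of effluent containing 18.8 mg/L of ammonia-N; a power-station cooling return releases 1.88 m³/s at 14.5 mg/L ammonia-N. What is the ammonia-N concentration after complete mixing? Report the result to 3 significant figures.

3.35 mg/L

Mass balance: C = (21.70·0.1800 + 3.090·18.80 + 1.880·14.50) / 26.67 = 89.26/26.67 = 3.347 mg/L.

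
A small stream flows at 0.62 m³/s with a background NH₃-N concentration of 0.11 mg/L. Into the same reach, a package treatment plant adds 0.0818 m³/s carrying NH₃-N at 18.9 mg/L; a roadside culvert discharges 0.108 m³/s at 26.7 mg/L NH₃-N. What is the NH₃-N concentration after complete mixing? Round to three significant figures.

5.55 mg/L

Conservation of mass: C = (0.6200·0.1100 + 0.08180·18.90 + 0.1080·26.70) / 0.8098 = 4.498/0.8098 = 5.554 mg/L.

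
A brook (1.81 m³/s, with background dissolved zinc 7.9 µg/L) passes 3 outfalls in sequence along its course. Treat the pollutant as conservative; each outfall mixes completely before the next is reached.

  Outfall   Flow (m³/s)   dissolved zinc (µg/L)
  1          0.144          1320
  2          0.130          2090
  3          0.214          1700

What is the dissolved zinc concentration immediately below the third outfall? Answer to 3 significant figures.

Below outfall 1: Q → 1.954 m³/s, C = (1.810·7.900 + 0.1440·1320)/1.954 = 104.6 µg/L.
Below outfall 2: Q → 2.084 m³/s, C = (1.954·104.6 + 0.1300·2090)/2.084 = 228.4 µg/L.
Below outfall 3: Q → 2.298 m³/s, C = (2.084·228.4 + 0.2140·1700)/2.298 = 365.5 µg/L.

365 µg/L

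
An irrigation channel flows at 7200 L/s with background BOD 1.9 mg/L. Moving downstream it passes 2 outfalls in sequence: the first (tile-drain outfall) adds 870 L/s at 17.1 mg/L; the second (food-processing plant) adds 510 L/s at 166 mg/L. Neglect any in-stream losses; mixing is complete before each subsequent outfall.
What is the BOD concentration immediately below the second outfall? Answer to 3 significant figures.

After outfall 1: Q = 7200 + 870.0 = 8070 L/s; C = (7200·1.900 + 870.0·17.10)/8070 = 3.539 mg/L.
After outfall 2: Q = 8070 + 510.0 = 8580 L/s; C = (8070·3.539 + 510.0·166.0)/8580 = 13.20 mg/L.

13.2 mg/L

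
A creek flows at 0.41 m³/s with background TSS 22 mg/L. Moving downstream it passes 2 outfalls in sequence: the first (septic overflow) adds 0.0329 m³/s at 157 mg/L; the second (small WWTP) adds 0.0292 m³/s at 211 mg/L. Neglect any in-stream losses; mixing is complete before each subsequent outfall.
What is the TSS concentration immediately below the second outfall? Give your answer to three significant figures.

Below outfall 1: Q → 0.4429 m³/s, C = (0.4100·22.00 + 0.03290·157.0)/0.4429 = 32.03 mg/L.
Below outfall 2: Q → 0.4721 m³/s, C = (0.4429·32.03 + 0.02920·211.0)/0.4721 = 43.10 mg/L.

43.1 mg/L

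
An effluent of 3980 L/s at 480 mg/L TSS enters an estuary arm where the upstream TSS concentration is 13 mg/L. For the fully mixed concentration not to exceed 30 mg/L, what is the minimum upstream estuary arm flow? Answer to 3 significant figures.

105000 L/s

Set C_mix = 30: (Q·13.00 + 3980·480.0) / (Q + 3980) = 30
→ Q = 3980·(480.0 − 30)/(30 − 13.00) = 105400 L/s.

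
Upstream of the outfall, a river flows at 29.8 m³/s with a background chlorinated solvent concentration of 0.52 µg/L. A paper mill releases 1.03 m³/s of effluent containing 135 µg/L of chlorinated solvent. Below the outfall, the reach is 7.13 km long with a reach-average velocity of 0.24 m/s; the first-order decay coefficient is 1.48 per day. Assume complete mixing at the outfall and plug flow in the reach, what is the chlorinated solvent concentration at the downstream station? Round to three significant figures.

Mixed concentration C = ΣQC/ΣQ = (29.80·0.5200 + 1.030·135.0) / 30.83 = 154.5/30.83 = 5.013 µg/L.
Travel time t = 7.13·1000 / 0.24 = 29710 s = 8.252 h.
First-order decay: C = 5.013·exp(−k·t) = 5.013·0.6012 = 3.014 µg/L.

3.01 µg/L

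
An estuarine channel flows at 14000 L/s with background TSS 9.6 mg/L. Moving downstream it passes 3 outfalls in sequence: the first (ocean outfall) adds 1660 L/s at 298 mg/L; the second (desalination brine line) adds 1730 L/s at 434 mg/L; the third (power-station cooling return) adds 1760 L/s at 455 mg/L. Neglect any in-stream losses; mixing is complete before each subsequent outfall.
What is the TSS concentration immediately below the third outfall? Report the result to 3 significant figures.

Outfall 1: combined Q = 15660 L/s; C = (14000·9.600 + 1660·298.0)/15660 = 40.17 mg/L.
Outfall 2: combined Q = 17390 L/s; C = (15660·40.17 + 1730·434.0)/17390 = 79.35 mg/L.
Outfall 3: combined Q = 19150 L/s; C = (17390·79.35 + 1760·455.0)/19150 = 113.9 mg/L.

114 mg/L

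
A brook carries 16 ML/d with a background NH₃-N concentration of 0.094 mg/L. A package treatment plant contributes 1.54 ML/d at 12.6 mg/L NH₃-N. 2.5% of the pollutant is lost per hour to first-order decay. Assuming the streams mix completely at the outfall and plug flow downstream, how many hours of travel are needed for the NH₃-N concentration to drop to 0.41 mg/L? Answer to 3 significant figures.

Mass balance: C = (16.00·0.09400 + 1.540·12.60) / 17.54 = 20.91/17.54 = 1.192 mg/L.
2.5%/h lost → k = −ln(1 − 0.025) = 0.02532 h⁻¹.
1.192·exp(−k·t) = 0.41 → t = ln(1.192/0.41)/k = 151800 s = 42.15 h.

42.2 h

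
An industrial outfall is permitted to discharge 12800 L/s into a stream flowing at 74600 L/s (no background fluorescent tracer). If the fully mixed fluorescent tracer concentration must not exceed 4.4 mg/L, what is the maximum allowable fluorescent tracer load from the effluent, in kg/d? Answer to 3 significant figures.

Mass balance at the limit: 74600·0 + 12800·Cₑ = 87400·4.4 → Cₑ = 30.04 mg/L.
12800 L/s = 12.80 m³/s. Load = 12.80 m³/s × 30.04 g/m³ × 86 400 s/d = 33230 kg/d.

33200 kg/d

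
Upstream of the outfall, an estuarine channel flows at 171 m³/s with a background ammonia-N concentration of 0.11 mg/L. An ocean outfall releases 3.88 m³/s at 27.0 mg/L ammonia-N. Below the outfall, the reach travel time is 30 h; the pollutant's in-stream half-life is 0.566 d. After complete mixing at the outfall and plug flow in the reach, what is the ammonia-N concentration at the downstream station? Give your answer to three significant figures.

0.153 mg/L

Conservation of mass: C = (171.0·0.1100 + 3.880·27.00) / 174.9 = 123.6/174.9 = 0.7066 mg/L.
Half-life 0.566 d → k = ln 2 / 0.566 = 1.225 d⁻¹.
Applying C = C₀e^(−kt): 0.7066 × 0.2164 = 0.1529 mg/L.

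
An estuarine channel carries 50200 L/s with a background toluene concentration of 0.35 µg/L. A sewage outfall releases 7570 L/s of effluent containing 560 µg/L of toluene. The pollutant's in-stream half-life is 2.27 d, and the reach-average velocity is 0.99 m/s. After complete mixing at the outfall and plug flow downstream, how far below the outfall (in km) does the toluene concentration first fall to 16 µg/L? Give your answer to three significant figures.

428 km

Flow-weighted average: C = (50200·0.3500 + 7570·560.0) / 57770 = 4257000/57770 = 73.68 µg/L.
Half-life 2.27 d → k = ln 2 / 2.27 = 0.3054 d⁻¹.
Set 73.68·exp(−k·t) = 16 → t = ln(73.68/16)/k = 432100 s = 120.0 h.
Distance = v·t = 0.99·432100 = 427800 m = 427.8 km.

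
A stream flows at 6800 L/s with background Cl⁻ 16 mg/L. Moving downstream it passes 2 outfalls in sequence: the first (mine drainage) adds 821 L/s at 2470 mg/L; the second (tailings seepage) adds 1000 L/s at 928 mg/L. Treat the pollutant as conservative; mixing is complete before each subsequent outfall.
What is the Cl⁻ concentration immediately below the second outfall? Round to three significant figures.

Outfall 1: combined Q = 7621 L/s; C = (6800·16.00 + 821.0·2470)/7621 = 280.4 mg/L.
Outfall 2: combined Q = 8621 L/s; C = (7621·280.4 + 1000·928.0)/8621 = 355.5 mg/L.

355 mg/L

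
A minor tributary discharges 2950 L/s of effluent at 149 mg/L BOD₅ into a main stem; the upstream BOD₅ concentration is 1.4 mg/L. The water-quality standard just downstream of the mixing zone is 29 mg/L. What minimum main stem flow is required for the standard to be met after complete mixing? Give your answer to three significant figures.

Set C_mix = 29: (Q·1.400 + 2950·149.0) / (Q + 2950) = 29
→ Q = 2950·(149.0 − 29)/(29 − 1.400) = 12830 L/s.

12800 L/s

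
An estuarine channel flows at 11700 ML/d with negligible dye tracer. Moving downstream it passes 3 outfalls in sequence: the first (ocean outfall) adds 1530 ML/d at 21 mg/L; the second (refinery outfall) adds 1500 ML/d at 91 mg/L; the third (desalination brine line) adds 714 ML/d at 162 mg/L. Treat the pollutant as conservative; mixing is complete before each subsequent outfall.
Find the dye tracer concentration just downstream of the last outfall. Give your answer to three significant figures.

Below outfall 1: Q → 13230 ML/d, C = (11700·0 + 1530·21.00)/13230 = 2.429 mg/L.
Below outfall 2: Q → 14730 ML/d, C = (13230·2.429 + 1500·91.00)/14730 = 11.45 mg/L.
Below outfall 3: Q → 15440 ML/d, C = (14730·11.45 + 714.0·162.0)/15440 = 18.41 mg/L.

18.4 mg/L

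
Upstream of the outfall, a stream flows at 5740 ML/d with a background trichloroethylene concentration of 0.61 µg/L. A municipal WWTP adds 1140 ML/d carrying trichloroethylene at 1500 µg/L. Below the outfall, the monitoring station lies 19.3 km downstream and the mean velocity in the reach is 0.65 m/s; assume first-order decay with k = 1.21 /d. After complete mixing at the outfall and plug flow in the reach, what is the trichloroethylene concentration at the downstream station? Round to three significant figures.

164 µg/L

After mixing, C = (5740·0.6100 + 1140·1500) / 6880 = 1714000/6880 = 249.1 µg/L.
Travel time t = 19.3·1000 / 0.65 = 29690 s = 8.248 h.
After decay, C = 249.1 × e^(−kt) = 249.1 × 0.6598 = 164.3 µg/L.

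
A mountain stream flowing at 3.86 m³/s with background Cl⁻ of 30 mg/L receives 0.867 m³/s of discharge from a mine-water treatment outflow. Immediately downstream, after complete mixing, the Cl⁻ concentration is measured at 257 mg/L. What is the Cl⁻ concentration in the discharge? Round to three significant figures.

1270 mg/L

Mass balance: 3.860·30.00 + 0.8670·Cₑ = 4.727·257.0
→ Cₑ = (4.727·257.0 − 3.860·30.00) / 0.8670 = 1268 mg/L.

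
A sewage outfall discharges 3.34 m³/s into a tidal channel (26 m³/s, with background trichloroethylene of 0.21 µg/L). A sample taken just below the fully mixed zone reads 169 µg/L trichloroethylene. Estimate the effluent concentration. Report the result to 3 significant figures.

Mass balance: 26.00·0.2100 + 3.340·Cₑ = 29.34·169.0
→ Cₑ = (29.34·169.0 − 26.00·0.2100) / 3.340 = 1483 µg/L.

1480 µg/L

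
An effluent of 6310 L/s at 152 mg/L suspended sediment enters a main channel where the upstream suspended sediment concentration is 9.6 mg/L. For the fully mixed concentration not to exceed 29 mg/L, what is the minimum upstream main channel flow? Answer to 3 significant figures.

40000 L/s

Set C_mix = 29: (Q·9.600 + 6310·152.0) / (Q + 6310) = 29
→ Q = 6310·(152.0 − 29)/(29 − 9.600) = 40010 L/s.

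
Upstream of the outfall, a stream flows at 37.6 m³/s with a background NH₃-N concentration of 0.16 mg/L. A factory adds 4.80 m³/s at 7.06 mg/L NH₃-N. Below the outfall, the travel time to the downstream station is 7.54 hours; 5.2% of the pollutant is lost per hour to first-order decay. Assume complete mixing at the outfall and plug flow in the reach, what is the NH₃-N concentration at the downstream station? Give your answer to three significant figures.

Mixed concentration C = ΣQC/ΣQ = (37.60·0.1600 + 4.800·7.060) / 42.40 = 39.90/42.40 = 0.9411 mg/L.
5.2%/h lost → k = −ln(1 − 0.052) = 0.05340 h⁻¹.
After decay, C = 0.9411 × e^(−kt) = 0.9411 × 0.6686 = 0.6292 mg/L.

0.629 mg/L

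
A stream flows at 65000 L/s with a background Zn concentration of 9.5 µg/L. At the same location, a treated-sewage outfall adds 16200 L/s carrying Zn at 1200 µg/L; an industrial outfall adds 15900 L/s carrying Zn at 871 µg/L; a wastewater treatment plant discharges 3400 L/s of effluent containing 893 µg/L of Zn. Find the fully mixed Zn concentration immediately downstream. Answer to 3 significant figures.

Mass balance: C = (65000·9.500 + 16200·1200 + 15900·871.0 + 3400·893.0) / 100500 = 36940000/100500 = 367.6 µg/L.

368 µg/L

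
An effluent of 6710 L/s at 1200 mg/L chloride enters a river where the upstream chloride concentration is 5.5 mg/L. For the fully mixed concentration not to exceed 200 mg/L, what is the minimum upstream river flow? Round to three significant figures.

34500 L/s

Set C_mix = 200: (Q·5.500 + 6710·1200) / (Q + 6710) = 200
→ Q = 6710·(1200 − 200)/(200 − 5.500) = 34500 L/s.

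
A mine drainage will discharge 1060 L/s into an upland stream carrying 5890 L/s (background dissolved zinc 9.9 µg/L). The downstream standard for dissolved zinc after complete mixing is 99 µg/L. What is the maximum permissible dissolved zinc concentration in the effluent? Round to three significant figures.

At the limit, (Qr·Cr + Qe·Cₑ)/(Qr + Qe) = 99:
Cₑ = (6950·99 − 5890·9.900) / 1060 = 594.1 µg/L.

594 µg/L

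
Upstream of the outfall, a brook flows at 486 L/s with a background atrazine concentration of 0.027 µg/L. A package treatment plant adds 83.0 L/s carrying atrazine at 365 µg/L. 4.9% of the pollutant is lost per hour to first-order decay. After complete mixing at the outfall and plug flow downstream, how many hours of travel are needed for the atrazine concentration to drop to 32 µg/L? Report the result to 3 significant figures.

Conservation of mass: C = (486.0·0.02700 + 83.00·365.0) / 569.0 = 30310/569.0 = 53.27 µg/L.
4.9%/h lost → k = −ln(1 − 0.049) = 0.05024 h⁻¹.
53.27·exp(−k·t) = 32 → t = ln(53.27/32)/k = 36510 s = 10.14 h.

10.1 h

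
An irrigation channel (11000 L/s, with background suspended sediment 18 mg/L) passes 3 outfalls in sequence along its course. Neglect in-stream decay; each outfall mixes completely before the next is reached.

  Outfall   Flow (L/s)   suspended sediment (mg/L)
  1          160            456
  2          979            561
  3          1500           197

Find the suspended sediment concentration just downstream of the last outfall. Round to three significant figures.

81.8 mg/L

Below outfall 1: Q → 11160 L/s, C = (11000·18.00 + 160.0·456.0)/11160 = 24.28 mg/L.
Below outfall 2: Q → 12140 L/s, C = (11160·24.28 + 979.0·561.0)/12140 = 67.57 mg/L.
Below outfall 3: Q → 13640 L/s, C = (12140·67.57 + 1500·197.0)/13640 = 81.80 mg/L.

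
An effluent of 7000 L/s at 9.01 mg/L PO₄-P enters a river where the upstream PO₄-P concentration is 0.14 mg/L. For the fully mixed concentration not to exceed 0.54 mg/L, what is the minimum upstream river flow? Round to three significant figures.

148000 L/s

Set C_mix = 0.54: (Q·0.1400 + 7000·9.010) / (Q + 7000) = 0.54
→ Q = 7000·(9.010 − 0.54)/(0.54 − 0.1400) = 148200 L/s.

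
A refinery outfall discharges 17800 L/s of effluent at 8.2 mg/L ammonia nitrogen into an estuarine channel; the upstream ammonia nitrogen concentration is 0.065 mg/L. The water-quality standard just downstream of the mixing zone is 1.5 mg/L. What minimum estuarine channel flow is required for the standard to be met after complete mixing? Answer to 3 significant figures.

Set C_mix = 1.5: (Q·0.06500 + 17800·8.200) / (Q + 17800) = 1.5
→ Q = 17800·(8.200 − 1.5)/(1.5 − 0.06500) = 83110 L/s.

83100 L/s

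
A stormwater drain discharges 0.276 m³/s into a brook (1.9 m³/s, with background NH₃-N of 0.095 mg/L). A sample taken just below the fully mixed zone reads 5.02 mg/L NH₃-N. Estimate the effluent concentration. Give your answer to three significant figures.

Mass balance: 1.900·0.09500 + 0.2760·Cₑ = 2.176·5.020
→ Cₑ = (2.176·5.020 − 1.900·0.09500) / 0.2760 = 38.92 mg/L.

38.9 mg/L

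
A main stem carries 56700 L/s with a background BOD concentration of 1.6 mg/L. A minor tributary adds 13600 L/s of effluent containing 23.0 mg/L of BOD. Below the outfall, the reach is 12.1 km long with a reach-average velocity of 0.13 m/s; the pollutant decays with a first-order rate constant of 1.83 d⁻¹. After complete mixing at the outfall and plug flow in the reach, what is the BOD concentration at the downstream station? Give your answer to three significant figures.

0.799 mg/L

Flow-weighted average: C = (56700·1.600 + 13600·23.00) / 70300 = 403500/70300 = 5.740 mg/L.
Travel time t = 12.1·1000 / 0.13 = 93080 s = 25.85 h.
First-order decay: C = 5.740·exp(−k·t) = 5.740·0.1393 = 0.7993 mg/L.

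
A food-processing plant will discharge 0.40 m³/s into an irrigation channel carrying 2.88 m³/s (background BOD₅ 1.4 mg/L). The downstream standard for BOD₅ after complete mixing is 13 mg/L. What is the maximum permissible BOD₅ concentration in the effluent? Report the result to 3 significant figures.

At the limit, (Qr·Cr + Qe·Cₑ)/(Qr + Qe) = 13:
Cₑ = (3.280·13 − 2.880·1.400) / 0.4000 = 96.52 mg/L.

96.5 mg/L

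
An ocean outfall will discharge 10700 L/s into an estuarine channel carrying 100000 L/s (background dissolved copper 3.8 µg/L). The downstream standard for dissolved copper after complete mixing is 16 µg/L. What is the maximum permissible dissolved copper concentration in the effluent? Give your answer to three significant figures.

130 µg/L

At the limit, (Qr·Cr + Qe·Cₑ)/(Qr + Qe) = 16:
Cₑ = (110700·16 − 100000·3.800) / 10700 = 130.0 µg/L.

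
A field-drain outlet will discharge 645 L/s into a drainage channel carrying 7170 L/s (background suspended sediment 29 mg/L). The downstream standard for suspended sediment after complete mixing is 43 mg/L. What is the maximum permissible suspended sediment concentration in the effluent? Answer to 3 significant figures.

At the limit, (Qr·Cr + Qe·Cₑ)/(Qr + Qe) = 43:
Cₑ = (7815·43 − 7170·29.00) / 645.0 = 198.6 mg/L.

199 mg/L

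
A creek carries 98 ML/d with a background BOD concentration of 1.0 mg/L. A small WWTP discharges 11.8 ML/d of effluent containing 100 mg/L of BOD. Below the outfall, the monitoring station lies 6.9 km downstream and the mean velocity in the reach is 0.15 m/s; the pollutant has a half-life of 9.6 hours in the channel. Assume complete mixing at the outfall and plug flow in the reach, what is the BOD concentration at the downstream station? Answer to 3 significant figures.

Mass balance: C = (98.00·1.000 + 11.80·100.0) / 109.8 = 1278/109.8 = 11.64 mg/L.
Travel time t = 6.9·1000 / 0.15 = 46000 s = 12.78 h.
Half-life 9.6 h → k = ln 2 / 9.6 = 0.07220 h⁻¹ = 1.733 d⁻¹.
After decay, C = 11.64 × e^(−kt) = 11.64 × 0.3975 = 4.626 mg/L.

4.63 mg/L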